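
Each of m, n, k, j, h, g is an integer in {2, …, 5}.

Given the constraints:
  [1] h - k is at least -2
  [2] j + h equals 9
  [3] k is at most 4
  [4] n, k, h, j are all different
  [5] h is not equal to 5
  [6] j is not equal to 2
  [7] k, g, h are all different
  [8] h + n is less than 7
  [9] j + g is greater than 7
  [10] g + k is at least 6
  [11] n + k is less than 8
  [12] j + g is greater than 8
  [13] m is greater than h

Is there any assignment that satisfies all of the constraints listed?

One satisfying assignment is m = 5, n = 2, k = 3, j = 5, h = 4, g = 5.
For the less obvious constraints — constraint 1: h - k = 1; constraint 2: j + h = 9 — and the others hold by inspection.

Satisfiable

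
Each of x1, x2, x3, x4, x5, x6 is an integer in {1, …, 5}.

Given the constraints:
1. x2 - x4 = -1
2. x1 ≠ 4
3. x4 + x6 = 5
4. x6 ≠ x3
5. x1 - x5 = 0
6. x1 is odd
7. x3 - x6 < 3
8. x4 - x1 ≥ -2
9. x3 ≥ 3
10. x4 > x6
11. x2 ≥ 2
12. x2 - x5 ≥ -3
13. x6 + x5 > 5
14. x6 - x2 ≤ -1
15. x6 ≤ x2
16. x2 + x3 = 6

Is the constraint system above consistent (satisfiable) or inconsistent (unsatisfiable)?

Setting (x1, x2, x3, x4, x5, x6) = (5, 3, 3, 4, 5, 1) satisfies everything: constraint 1: x2 - x4 = -1; constraint 3: x4 + x6 = 5, and the others follow.

Satisfiable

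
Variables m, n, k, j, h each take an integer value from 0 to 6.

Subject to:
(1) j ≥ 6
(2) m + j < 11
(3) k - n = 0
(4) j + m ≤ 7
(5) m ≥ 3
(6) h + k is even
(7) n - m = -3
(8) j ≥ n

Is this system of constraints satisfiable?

From constraint 1: j ≥ 6. From constraint 5: m ≥ 3. Hence j + m ≥ 9. But constraint 4 requires j + m ≤ 7, and 7 < 9. Contradiction.

Unsatisfiable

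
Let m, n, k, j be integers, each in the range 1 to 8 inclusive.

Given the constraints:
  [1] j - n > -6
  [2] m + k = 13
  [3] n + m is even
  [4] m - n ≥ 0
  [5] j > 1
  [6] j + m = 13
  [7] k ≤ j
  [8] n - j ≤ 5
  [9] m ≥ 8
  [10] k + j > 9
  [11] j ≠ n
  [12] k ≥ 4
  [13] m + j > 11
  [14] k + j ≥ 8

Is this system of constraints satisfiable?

Setting (m, n, k, j) = (8, 8, 5, 5) satisfies everything: constraint 1: j - n = -3; constraint 2: m + k = 13; constraint 4: m - n = 0, and the others follow.

Satisfiable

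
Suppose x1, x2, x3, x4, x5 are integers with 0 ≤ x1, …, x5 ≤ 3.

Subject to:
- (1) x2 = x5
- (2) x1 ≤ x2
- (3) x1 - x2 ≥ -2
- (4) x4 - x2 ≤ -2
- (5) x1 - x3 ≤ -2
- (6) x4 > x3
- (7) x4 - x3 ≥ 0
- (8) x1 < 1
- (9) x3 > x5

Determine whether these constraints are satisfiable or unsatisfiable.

Unsatisfiable

Constraints 3, 4, 5, and 7 give x1 − x2 ≥ -2, x2 − x4 ≥ 2, x4 − x3 ≥ 0, x3 − x1 ≥ 2.
Adding all 4 inequalities: the left sides telescope to 0, and the right sides sum to (-2) + 2 + 0 + 2 = 2. So 0 ≥ 2, which is false.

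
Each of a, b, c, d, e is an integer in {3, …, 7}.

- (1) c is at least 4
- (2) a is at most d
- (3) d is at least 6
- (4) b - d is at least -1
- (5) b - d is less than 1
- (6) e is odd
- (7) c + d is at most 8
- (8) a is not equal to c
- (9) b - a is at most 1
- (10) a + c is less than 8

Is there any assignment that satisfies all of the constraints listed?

From constraint 1: c ≥ 4. From constraint 3: d ≥ 6. Hence c + d ≥ 10. But constraint 7 requires c + d ≤ 8, and 8 < 10. Contradiction.

Unsatisfiable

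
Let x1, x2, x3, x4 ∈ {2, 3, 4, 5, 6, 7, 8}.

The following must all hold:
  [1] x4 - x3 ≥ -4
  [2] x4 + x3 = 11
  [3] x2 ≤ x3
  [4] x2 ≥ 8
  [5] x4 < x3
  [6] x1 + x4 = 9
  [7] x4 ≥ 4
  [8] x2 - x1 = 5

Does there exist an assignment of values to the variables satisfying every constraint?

From constraint 7: x4 ≥ 4. From constraints 3 and 4: x3 ≥ x2 ≥ 8. Hence x4 + x3 ≥ 12. But constraint 2 requires x4 + x3 = 11, and 11 < 12. Contradiction.

Unsatisfiable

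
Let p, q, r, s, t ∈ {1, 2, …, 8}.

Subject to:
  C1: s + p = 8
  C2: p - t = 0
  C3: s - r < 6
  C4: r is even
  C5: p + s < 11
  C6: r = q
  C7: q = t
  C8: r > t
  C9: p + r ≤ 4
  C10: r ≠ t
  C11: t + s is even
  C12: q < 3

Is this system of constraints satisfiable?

From constraints 6 and 7, r = q = t, so r = t. But constraint 10 says r ≠ t. Contradiction.

Unsatisfiable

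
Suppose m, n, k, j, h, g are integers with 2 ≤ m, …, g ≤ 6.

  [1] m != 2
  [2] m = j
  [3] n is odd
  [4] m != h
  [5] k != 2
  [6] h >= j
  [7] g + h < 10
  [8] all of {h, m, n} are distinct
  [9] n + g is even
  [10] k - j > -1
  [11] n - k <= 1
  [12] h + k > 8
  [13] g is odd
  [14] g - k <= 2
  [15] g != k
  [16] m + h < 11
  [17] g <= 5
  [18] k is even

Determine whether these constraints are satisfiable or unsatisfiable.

Setting (m, n, k, j, h, g) = (4, 5, 4, 4, 6, 3) satisfies everything: constraint 7: g + h = 9; constraint 10: k - j = 0; constraint 11: n - k = 1, and the others follow.

Satisfiable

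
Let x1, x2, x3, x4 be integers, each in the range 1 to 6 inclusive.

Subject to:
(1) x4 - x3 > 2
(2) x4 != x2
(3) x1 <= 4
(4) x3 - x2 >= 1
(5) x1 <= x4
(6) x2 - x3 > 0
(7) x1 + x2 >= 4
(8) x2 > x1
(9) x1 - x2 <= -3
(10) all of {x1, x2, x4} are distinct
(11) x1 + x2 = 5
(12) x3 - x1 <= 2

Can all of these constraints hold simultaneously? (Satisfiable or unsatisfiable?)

Unsatisfiable

Constraints 4, 9, and 12 give x1 − x3 ≥ -2, x3 − x2 ≥ 1, x2 − x1 ≥ 3.
Adding all 3 inequalities: the left sides telescope to 0, and the right sides sum to (-2) + 1 + 3 = 2. So 0 ≥ 2, which is false.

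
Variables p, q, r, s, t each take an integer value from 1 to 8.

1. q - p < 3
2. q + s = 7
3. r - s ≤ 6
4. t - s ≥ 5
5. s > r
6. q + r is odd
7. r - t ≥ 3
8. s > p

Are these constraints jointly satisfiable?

Constraints 3, 4, and 7 give s − r ≥ -6, r − t ≥ 3, t − s ≥ 5.
Adding all 3 inequalities: the left sides telescope to 0, and the right sides sum to (-6) + 3 + 5 = 2. So 0 ≥ 2, which is false.

Unsatisfiable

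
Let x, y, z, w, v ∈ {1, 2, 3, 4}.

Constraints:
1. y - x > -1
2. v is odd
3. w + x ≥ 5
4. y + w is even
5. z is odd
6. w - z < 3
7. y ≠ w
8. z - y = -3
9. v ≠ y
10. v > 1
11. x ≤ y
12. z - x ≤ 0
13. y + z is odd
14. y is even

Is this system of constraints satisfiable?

The assignment x = 4, y = 4, z = 1, w = 2, v = 3 works:
  constraint 1 holds since y - x = 0.
  constraint 3 holds since w + x = 6.
  constraint 6 holds since w - z = 1.
The rest check out directly.

Satisfiable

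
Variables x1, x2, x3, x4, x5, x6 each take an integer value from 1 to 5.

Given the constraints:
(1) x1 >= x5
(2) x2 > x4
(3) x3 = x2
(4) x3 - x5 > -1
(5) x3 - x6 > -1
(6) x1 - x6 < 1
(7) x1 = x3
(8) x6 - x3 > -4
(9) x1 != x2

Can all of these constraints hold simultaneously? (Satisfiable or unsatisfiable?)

From constraints 3 and 7, x1 = x3 = x2, so x1 = x2. But constraint 9 says x1 ≠ x2. Contradiction.

Unsatisfiable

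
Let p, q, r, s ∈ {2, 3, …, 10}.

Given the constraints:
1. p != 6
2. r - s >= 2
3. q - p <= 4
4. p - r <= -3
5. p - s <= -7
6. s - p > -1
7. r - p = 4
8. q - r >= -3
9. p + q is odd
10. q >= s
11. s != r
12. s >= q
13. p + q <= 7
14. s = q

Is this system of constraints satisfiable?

Unsatisfiable

Constraints 2, 3, 5, and 8 give s − p ≥ 7, p − q ≥ -4, q − r ≥ -3, r − s ≥ 2.
Adding all 4 inequalities: the left sides telescope to 0, and the right sides sum to 7 + (-4) + (-3) + 2 = 2. So 0 ≥ 2, which is false.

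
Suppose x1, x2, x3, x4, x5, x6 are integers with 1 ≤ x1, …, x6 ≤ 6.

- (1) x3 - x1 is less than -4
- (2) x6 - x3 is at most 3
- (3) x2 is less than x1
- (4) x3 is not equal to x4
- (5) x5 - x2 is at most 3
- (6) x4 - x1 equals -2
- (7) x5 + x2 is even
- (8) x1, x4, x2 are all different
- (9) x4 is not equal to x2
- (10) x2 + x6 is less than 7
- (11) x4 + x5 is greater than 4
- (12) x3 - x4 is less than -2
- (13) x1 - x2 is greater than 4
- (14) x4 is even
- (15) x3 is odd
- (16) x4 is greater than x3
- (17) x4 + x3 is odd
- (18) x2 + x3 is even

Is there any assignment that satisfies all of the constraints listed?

One satisfying assignment is x1 = 6, x2 = 1, x3 = 1, x4 = 4, x5 = 1, x6 = 4.
For the less obvious constraints — constraint 1: x3 - x1 = -5; constraint 2: x6 - x3 = 3; constraint 5: x5 - x2 = 0 — and the others hold by inspection.

Satisfiable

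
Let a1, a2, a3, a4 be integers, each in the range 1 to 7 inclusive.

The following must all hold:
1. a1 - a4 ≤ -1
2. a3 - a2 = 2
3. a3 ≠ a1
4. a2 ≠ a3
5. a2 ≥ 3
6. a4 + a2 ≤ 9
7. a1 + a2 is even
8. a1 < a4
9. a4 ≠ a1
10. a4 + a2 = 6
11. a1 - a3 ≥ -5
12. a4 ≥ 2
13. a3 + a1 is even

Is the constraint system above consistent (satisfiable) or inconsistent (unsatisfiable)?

Take a1 = 1, a2 = 3, a3 = 5, a4 = 3. Then constraint 1: a1 - a4 = -2; constraint 2: a3 - a2 = 2; constraint 6: a4 + a2 = 6, and every other listed constraint is also met.

Satisfiable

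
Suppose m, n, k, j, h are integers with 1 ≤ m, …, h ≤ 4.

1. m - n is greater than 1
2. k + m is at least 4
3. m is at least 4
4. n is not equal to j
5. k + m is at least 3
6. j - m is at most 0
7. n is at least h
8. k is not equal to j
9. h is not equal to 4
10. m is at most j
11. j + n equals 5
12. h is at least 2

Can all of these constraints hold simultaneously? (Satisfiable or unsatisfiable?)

Unsatisfiable

From constraints 3 and 10: j ≥ m ≥ 4. From constraints 7 and 12: n ≥ h ≥ 2. Hence j + n ≥ 6. But constraint 11 requires j + n = 5, and 5 < 6. Contradiction.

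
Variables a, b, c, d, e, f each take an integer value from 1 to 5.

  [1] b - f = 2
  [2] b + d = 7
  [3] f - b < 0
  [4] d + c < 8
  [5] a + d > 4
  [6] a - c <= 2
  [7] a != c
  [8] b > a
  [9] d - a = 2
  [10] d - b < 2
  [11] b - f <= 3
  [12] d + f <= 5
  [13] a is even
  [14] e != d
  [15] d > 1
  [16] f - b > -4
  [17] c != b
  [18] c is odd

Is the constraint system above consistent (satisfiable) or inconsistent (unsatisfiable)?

Satisfiable

Try a = 2, b = 3, c = 1, d = 4, e = 1, f = 1.
Check constraint 1: b - f = 2; constraint 2: b + d = 7. The remaining constraints are straightforward to verify.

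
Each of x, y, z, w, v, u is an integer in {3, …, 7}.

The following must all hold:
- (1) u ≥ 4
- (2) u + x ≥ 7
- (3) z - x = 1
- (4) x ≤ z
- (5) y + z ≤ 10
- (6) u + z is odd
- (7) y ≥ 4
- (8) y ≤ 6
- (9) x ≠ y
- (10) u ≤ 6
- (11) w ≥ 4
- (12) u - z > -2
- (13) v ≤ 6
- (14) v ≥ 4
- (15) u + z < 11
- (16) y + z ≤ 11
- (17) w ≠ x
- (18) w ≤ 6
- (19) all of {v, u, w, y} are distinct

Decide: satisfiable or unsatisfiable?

Constraints 1, 7, 8, 10, 11, 13, 14, and 18 confine each of v, u, w, y to the 3 values {4, …, 6}.
Constraint 19 requires all 4 of them to be distinct, but only 3 values are available — impossible by the pigeonhole principle.

Unsatisfiable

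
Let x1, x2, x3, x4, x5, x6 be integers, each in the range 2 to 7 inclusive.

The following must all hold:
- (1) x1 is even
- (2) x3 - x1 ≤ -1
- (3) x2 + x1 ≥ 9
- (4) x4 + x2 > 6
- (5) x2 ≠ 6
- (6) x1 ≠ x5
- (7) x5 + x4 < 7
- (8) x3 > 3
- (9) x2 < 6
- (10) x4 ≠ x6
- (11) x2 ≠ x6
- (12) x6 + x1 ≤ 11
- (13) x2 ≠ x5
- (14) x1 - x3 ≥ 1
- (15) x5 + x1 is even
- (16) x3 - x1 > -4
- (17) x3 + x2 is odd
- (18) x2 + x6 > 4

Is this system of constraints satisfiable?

Satisfiable

The assignment x1 = 6, x2 = 3, x3 = 4, x4 = 4, x5 = 2, x6 = 2 works:
  constraint 2 holds since x3 - x1 = -2.
  constraint 3 holds since x2 + x1 = 9.
  constraint 4 holds since x4 + x2 = 7.
The rest check out directly.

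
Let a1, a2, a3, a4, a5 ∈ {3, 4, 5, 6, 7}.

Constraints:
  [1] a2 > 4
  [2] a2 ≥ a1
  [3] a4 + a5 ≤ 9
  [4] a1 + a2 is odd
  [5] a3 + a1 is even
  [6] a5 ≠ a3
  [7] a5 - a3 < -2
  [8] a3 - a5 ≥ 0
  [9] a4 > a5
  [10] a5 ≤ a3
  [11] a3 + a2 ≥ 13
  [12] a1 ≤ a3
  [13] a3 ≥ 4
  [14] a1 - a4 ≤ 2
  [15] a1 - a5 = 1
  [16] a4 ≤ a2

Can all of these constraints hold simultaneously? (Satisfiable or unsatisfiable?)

Satisfiable

One satisfying assignment is a1 = 5, a2 = 6, a3 = 7, a4 = 5, a5 = 4.
For the less obvious constraints — constraint 3: a4 + a5 = 9; constraint 7: a5 - a3 = -3 — and the others hold by inspection.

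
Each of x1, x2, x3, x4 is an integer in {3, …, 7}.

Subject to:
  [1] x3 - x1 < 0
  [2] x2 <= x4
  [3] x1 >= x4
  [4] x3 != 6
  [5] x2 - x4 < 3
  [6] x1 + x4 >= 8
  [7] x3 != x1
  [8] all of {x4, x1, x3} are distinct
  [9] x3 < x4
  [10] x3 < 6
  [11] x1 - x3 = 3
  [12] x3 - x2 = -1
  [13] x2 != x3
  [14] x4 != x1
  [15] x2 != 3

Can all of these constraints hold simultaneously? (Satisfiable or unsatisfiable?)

Satisfiable

One satisfying assignment is x1 = 6, x2 = 4, x3 = 3, x4 = 4.
For the less obvious constraints — constraint 1: x3 - x1 = -3; constraint 5: x2 - x4 = 0; constraint 6: x1 + x4 = 10 — and the others hold by inspection.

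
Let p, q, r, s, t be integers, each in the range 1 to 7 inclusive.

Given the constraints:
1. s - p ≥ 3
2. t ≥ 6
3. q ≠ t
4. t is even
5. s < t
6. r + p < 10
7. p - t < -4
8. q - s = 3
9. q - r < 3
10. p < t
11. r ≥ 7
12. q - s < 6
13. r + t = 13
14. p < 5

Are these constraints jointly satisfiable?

Setting (p, q, r, s, t) = (1, 7, 7, 4, 6) satisfies everything: constraint 1: s - p = 3; constraint 6: r + p = 8, and the others follow.

Satisfiable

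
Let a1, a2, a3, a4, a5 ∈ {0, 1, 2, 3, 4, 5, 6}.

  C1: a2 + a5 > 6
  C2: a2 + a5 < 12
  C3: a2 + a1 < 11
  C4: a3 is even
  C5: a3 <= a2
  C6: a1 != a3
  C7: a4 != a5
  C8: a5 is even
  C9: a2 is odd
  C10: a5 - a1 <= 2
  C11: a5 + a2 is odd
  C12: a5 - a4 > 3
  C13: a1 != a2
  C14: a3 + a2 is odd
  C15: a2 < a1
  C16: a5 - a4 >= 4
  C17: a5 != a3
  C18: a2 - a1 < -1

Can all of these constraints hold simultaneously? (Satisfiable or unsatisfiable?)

Satisfiable

Take a1 = 6, a2 = 3, a3 = 0, a4 = 1, a5 = 6. Then constraint 1: a2 + a5 = 9; constraint 2: a2 + a5 = 9; constraint 3: a2 + a1 = 9, and every other listed constraint is also met.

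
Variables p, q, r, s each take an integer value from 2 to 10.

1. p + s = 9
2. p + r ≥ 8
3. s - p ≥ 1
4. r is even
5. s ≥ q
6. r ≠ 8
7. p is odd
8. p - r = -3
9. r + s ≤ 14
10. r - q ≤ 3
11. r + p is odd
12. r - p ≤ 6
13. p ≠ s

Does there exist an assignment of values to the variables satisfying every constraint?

Satisfiable

Try p = 3, q = 6, r = 6, s = 6.
Check constraint 1: p + s = 9; constraint 2: p + r = 9. The remaining constraints are straightforward to verify.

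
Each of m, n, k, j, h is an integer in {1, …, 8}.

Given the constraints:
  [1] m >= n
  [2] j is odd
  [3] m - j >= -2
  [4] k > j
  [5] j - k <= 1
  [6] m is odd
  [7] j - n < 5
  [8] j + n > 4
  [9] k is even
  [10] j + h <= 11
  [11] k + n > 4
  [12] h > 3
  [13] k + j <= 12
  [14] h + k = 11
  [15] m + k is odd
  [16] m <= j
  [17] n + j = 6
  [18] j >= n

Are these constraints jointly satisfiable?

Try m = 5, n = 1, k = 6, j = 5, h = 5.
Check constraint 3: m - j = 0; constraint 5: j - k = -1. The remaining constraints are straightforward to verify.

Satisfiable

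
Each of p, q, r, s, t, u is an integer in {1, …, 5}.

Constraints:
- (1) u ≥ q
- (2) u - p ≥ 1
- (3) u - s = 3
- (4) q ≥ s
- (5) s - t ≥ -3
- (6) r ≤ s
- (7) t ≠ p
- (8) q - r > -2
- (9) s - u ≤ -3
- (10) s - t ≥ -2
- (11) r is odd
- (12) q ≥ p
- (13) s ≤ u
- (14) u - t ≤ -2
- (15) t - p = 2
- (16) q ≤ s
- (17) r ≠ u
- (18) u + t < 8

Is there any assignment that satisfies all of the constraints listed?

Unsatisfiable

Constraints 5, 9, and 14 give s − t ≥ -3, t − u ≥ 2, u − s ≥ 3.
Adding all 3 inequalities: the left sides telescope to 0, and the right sides sum to (-3) + 2 + 3 = 2. So 0 ≥ 2, which is false.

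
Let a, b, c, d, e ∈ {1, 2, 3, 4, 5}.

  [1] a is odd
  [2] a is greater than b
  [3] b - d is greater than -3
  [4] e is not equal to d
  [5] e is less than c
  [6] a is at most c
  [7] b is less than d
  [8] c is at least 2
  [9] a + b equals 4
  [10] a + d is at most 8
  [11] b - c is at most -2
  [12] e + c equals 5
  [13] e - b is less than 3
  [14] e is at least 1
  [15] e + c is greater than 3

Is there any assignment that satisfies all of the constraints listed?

Satisfiable

Try a = 3, b = 1, c = 3, d = 3, e = 2.
Check constraint 3: b - d = -2; constraint 9: a + b = 4. The remaining constraints are straightforward to verify.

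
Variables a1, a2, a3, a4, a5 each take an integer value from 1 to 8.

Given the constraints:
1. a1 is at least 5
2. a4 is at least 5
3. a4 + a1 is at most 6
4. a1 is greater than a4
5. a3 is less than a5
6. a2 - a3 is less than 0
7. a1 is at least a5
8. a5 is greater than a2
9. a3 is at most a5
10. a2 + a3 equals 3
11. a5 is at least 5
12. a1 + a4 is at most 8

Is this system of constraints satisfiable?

Unsatisfiable

From constraints 7 and 11: a1 ≥ a5 ≥ 5. From constraint 2: a4 ≥ 5. Hence a1 + a4 ≥ 10. But constraint 12 requires a1 + a4 ≤ 8, and 8 < 10. Contradiction.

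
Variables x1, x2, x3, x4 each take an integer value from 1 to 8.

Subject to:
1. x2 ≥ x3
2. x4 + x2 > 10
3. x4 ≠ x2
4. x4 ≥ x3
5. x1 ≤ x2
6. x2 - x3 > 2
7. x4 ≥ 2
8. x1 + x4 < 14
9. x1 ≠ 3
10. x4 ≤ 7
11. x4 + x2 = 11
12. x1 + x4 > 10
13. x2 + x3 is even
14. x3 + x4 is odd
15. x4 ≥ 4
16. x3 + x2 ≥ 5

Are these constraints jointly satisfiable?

Satisfiable

The assignment x1 = 6, x2 = 6, x3 = 2, x4 = 5 works:
  constraint 2 holds since x4 + x2 = 11.
  constraint 6 holds since x2 - x3 = 4.
  constraint 8 holds since x1 + x4 = 11.
The rest check out directly.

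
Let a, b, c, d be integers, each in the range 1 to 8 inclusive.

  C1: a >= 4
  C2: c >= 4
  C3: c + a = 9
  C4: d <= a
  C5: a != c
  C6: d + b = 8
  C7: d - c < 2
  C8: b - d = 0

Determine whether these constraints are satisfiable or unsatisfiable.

Satisfiable

Take a = 4, b = 4, c = 5, d = 4. Then constraint 3: c + a = 9; constraint 6: d + b = 8; constraint 7: d - c = -1, and every other listed constraint is also met.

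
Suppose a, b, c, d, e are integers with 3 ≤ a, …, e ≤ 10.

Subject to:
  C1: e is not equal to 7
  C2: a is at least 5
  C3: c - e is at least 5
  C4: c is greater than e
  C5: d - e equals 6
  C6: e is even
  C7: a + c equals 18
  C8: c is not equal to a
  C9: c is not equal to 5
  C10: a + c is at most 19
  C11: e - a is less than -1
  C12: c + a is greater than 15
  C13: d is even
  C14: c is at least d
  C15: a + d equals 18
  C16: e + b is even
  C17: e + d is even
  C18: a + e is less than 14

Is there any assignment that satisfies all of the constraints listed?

The assignment a = 8, b = 8, c = 10, d = 10, e = 4 works:
  constraint 3 holds since c - e = 6.
  constraint 5 holds since d - e = 6.
The rest check out directly.

Satisfiable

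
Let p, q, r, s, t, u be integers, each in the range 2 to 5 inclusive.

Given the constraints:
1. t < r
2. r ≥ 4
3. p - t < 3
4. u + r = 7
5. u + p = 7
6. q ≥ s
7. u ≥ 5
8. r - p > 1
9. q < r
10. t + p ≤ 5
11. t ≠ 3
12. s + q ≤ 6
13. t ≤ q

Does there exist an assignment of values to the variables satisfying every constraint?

Unsatisfiable

From constraint 7: u ≥ 5. From constraint 2: r ≥ 4. Hence u + r ≥ 9. But constraint 4 requires u + r = 7, and 7 < 9. Contradiction.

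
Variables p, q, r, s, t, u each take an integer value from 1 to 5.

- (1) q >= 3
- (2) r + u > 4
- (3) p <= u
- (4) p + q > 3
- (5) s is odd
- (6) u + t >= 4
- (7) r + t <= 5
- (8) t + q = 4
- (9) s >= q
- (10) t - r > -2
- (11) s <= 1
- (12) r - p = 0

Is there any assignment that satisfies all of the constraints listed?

From constraint 1: q ≥ 3. From constraints 9 and 11: q ≤ s and s ≤ 1, so q ≤ 1. But 1 < 3, so no value of q works.

Unsatisfiable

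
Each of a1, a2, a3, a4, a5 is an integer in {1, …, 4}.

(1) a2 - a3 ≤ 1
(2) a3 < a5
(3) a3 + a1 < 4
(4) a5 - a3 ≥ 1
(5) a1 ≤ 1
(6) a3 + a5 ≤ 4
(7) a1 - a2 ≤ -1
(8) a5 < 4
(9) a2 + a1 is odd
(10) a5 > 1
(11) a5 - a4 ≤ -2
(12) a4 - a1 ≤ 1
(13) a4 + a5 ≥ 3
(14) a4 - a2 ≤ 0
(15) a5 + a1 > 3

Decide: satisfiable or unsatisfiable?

Constraints 1, 4, 7, 11, and 12 give a1 − a4 ≥ -1, a4 − a5 ≥ 2, a5 − a3 ≥ 1, a3 − a2 ≥ -1, a2 − a1 ≥ 1.
Adding all 5 inequalities: the left sides telescope to 0, and the right sides sum to (-1) + 2 + 1 + (-1) + 1 = 2. So 0 ≥ 2, which is false.

Unsatisfiable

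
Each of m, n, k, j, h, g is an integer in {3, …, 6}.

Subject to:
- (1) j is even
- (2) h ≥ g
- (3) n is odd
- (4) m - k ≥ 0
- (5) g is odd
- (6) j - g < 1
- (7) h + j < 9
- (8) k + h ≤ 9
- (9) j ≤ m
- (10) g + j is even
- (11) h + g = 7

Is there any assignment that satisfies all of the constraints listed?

Unsatisfiable

Constraint 5 makes g odd and constraint 1 makes j even, so g + j must be odd. Constraint 10 says g + j is even — contradiction.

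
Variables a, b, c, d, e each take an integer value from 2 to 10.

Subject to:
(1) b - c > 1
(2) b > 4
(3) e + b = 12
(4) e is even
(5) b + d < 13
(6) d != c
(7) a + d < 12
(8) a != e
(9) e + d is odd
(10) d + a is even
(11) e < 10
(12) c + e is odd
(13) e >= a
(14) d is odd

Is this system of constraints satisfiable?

The assignment a = 5, b = 6, c = 3, d = 5, e = 6 works:
  constraint 1 holds since b - c = 3.
  constraint 3 holds since e + b = 12.
The rest check out directly.

Satisfiable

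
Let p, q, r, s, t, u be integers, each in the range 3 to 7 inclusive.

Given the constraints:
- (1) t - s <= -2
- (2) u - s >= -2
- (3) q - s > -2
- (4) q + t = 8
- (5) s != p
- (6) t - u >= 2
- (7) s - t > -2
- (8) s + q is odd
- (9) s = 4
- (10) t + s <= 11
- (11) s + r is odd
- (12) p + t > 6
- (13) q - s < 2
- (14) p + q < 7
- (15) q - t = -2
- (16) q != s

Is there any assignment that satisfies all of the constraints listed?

Constraints 1, 2, and 6 give u − s ≥ -2, s − t ≥ 2, t − u ≥ 2.
Adding all 3 inequalities: the left sides telescope to 0, and the right sides sum to (-2) + 2 + 2 = 2. So 0 ≥ 2, which is false.

Unsatisfiable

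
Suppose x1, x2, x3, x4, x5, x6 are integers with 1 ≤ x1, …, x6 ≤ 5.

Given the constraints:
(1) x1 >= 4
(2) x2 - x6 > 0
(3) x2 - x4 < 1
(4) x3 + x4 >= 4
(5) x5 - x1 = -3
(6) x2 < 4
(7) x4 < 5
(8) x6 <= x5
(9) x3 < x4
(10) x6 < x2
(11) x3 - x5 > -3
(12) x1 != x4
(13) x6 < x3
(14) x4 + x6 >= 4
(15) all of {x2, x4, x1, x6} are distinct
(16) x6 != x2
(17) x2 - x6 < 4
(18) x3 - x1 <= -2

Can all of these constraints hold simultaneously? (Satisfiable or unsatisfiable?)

The assignment x1 = 5, x2 = 2, x3 = 2, x4 = 3, x5 = 2, x6 = 1 works:
  constraint 2 holds since x2 - x6 = 1.
  constraint 3 holds since x2 - x4 = -1.
  constraint 4 holds since x3 + x4 = 5.
The rest check out directly.

Satisfiable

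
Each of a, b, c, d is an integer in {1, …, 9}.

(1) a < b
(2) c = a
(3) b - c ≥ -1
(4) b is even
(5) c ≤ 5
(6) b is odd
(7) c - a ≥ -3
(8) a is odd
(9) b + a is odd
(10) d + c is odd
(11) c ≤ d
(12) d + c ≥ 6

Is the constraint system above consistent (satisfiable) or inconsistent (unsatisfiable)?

Unsatisfiable

Constraint 6 makes b odd and constraint 8 makes a odd, so b + a must be even. Constraint 9 says b + a is odd — contradiction.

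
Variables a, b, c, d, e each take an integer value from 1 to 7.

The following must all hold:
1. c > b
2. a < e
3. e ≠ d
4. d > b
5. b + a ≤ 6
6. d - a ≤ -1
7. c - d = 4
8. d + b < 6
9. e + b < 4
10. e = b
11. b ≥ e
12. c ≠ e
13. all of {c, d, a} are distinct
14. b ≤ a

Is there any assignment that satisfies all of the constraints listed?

Unsatisfiable

Constraints 2, 4, 6, and 11 give b < d, d < a, a < e, e ≤ b. Chaining: b < d < a < e ≤ b, which forces b < b — impossible.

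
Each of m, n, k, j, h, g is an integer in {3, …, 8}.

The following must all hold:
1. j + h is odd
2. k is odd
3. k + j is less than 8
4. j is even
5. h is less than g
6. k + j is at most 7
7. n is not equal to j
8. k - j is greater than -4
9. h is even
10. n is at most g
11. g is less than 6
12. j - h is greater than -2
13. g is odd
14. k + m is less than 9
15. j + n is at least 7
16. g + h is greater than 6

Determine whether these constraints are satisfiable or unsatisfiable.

Unsatisfiable

Constraint 4 makes j even and constraint 9 makes h even, so j + h must be even. Constraint 1 says j + h is odd — contradiction.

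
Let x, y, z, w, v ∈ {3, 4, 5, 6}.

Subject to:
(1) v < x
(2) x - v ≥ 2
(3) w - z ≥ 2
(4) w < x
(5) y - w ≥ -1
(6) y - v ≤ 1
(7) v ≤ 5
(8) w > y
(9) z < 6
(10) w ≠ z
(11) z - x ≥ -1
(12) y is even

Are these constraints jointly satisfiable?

Constraints 2, 3, 5, 6, and 11 give w − z ≥ 2, z − x ≥ -1, x − v ≥ 2, v − y ≥ -1, y − w ≥ -1.
Adding all 5 inequalities: the left sides telescope to 0, and the right sides sum to 2 + (-1) + 2 + (-1) + (-1) = 1. So 0 ≥ 1, which is false.

Unsatisfiable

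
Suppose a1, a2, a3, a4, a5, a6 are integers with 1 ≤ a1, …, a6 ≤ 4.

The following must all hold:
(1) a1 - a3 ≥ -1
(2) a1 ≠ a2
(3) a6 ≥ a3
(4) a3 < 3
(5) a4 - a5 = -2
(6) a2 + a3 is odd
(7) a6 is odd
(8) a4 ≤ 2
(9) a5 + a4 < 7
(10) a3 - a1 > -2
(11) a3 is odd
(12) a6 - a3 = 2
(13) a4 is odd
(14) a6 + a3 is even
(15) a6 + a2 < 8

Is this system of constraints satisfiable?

Take a1 = 1, a2 = 4, a3 = 1, a4 = 1, a5 = 3, a6 = 3. Then constraint 1: a1 - a3 = 0; constraint 5: a4 - a5 = -2, and every other listed constraint is also met.

Satisfiable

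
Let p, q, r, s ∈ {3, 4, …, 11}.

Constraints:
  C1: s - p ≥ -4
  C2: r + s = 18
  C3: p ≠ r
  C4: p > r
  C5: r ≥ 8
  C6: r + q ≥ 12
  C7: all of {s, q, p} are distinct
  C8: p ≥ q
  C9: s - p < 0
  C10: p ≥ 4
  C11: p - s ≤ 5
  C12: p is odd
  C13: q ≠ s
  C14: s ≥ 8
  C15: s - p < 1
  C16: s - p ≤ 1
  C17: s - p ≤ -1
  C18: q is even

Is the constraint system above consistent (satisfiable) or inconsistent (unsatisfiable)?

One satisfying assignment is p = 11, q = 6, r = 9, s = 9.
For the less obvious constraints — constraint 1: s - p = -2; constraint 2: r + s = 18; constraint 6: r + q = 15 — and the others hold by inspection.

Satisfiable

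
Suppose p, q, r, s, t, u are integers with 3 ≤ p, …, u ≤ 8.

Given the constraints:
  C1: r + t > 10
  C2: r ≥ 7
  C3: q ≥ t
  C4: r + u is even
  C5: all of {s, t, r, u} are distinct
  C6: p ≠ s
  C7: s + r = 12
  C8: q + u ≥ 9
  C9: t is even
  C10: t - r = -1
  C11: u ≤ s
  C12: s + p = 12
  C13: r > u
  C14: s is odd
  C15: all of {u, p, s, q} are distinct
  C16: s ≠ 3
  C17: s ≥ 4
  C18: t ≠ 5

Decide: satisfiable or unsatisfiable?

Setting (p, q, r, s, t, u) = (7, 8, 7, 5, 6, 3) satisfies everything: constraint 1: r + t = 13; constraint 7: s + r = 12, and the others follow.

Satisfiable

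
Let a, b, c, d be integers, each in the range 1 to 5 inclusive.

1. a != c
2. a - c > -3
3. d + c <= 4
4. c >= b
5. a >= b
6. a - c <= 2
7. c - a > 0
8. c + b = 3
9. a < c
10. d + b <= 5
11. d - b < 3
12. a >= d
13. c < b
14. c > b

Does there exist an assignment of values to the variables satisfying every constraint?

Unsatisfiable

Constraints 5, 9, and 13 give a < c, c < b, b ≤ a. Chaining: a < c < b ≤ a, which forces a < a — impossible.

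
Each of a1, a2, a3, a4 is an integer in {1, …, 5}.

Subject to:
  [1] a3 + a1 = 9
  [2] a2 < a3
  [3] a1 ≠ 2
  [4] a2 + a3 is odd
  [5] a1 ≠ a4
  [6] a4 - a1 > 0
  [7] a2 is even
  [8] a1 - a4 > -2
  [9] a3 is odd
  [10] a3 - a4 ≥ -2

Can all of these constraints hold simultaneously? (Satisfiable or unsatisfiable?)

Satisfiable

One satisfying assignment is a1 = 4, a2 = 2, a3 = 5, a4 = 5.
For the less obvious constraints — constraint 1: a3 + a1 = 9; constraint 6: a4 - a1 = 1 — and the others hold by inspection.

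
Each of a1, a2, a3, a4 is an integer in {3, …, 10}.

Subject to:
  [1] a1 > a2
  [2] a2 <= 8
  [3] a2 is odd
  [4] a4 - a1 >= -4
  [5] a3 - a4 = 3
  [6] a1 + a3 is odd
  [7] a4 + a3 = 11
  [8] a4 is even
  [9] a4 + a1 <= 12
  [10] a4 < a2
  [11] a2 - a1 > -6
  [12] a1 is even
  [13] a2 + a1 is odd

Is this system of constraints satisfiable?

One satisfying assignment is a1 = 8, a2 = 5, a3 = 7, a4 = 4.
For the less obvious constraints — constraint 4: a4 - a1 = -4; constraint 5: a3 - a4 = 3 — and the others hold by inspection.

Satisfiable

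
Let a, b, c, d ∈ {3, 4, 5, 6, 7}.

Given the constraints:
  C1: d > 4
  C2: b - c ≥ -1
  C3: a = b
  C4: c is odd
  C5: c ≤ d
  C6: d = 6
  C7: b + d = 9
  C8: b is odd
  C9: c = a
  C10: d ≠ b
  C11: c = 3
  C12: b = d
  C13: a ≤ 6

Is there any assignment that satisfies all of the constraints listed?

Constraint 11 fixes c = 3 and constraint 6 fixes d = 6. Constraints 3, 9, and 12 give c = a = b = d, so c = d. But 3 ≠ 6 — contradiction.

Unsatisfiable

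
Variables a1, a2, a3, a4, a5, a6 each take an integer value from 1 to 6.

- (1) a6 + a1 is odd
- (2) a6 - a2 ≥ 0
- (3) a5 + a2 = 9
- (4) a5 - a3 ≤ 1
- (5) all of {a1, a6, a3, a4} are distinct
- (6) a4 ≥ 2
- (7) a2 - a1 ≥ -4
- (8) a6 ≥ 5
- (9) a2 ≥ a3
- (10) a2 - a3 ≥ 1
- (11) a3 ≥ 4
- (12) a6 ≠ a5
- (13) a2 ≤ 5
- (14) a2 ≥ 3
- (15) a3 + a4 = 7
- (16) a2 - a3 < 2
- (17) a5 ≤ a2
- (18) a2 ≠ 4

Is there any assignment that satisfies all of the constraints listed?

Satisfiable

Setting (a1, a2, a3, a4, a5, a6) = (6, 5, 4, 3, 4, 5) satisfies everything: constraint 2: a6 - a2 = 0; constraint 3: a5 + a2 = 9, and the others follow.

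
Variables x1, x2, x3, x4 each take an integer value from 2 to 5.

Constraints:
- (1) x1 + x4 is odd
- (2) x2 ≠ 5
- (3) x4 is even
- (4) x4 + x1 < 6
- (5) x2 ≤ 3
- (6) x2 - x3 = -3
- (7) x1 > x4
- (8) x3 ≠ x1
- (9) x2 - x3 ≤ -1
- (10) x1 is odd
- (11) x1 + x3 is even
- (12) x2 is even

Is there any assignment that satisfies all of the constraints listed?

Satisfiable

Take x1 = 3, x2 = 2, x3 = 5, x4 = 2. Then constraint 4: x4 + x1 = 5; constraint 6: x2 - x3 = -3, and every other listed constraint is also met.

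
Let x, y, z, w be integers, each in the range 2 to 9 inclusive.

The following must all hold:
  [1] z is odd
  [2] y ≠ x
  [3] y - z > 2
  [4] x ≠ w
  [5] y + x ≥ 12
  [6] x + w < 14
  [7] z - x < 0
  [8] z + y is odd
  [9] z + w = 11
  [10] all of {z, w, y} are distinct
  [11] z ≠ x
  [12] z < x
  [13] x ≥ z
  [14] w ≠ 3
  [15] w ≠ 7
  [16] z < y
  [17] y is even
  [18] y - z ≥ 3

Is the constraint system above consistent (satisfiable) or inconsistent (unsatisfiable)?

Take x = 7, y = 8, z = 5, w = 6. Then constraint 3: y - z = 3; constraint 5: y + x = 15; constraint 6: x + w = 13, and every other listed constraint is also met.

Satisfiable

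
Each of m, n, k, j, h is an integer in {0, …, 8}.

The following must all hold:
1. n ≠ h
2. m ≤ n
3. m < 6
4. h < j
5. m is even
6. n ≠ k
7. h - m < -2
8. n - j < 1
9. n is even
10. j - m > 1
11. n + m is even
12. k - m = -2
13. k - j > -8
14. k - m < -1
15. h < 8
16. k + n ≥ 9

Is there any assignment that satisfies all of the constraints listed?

Setting (m, n, k, j, h) = (4, 8, 2, 8, 1) satisfies everything: constraint 7: h - m = -3; constraint 8: n - j = 0; constraint 10: j - m = 4, and the others follow.

Satisfiable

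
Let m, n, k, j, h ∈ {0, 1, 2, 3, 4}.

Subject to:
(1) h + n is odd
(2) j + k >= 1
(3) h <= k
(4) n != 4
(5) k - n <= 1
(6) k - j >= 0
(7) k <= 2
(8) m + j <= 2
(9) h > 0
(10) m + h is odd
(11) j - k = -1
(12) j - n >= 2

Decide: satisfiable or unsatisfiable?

Constraints 5, 6, and 12 give n − k ≥ -1, k − j ≥ 0, j − n ≥ 2.
Adding all 3 inequalities: the left sides telescope to 0, and the right sides sum to (-1) + 0 + 2 = 1. So 0 ≥ 1, which is false.

Unsatisfiable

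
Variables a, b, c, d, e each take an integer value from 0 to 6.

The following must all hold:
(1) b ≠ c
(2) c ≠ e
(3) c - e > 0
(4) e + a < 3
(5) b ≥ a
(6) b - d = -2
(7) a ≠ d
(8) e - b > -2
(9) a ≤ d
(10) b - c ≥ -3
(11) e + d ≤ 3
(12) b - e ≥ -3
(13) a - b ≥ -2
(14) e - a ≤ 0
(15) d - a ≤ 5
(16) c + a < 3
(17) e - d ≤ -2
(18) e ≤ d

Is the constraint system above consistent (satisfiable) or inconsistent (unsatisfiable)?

Satisfiable

One satisfying assignment is a = 0, b = 0, c = 2, d = 2, e = 0.
For the less obvious constraints — constraint 3: c - e = 2; constraint 4: e + a = 0 — and the others hold by inspection.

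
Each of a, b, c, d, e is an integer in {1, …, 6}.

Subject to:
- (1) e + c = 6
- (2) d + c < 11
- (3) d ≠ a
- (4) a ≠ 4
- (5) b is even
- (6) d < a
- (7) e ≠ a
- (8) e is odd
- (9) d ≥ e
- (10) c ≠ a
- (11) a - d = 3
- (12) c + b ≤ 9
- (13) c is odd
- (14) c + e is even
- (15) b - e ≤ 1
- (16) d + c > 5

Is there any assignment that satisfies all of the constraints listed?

One satisfying assignment is a = 6, b = 2, c = 5, d = 3, e = 1.
For the less obvious constraints — constraint 1: e + c = 6; constraint 2: d + c = 8 — and the others hold by inspection.

Satisfiable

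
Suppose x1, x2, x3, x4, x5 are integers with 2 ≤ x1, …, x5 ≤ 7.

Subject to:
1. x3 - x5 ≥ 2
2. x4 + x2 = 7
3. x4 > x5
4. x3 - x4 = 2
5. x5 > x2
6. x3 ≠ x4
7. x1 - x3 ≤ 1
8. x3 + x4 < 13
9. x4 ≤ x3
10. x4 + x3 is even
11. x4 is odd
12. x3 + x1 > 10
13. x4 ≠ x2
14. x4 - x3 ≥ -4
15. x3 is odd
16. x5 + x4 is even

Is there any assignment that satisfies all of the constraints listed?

One satisfying assignment is x1 = 5, x2 = 2, x3 = 7, x4 = 5, x5 = 3.
For the less obvious constraints — constraint 1: x3 - x5 = 4; constraint 2: x4 + x2 = 7; constraint 4: x3 - x4 = 2 — and the others hold by inspection.

Satisfiable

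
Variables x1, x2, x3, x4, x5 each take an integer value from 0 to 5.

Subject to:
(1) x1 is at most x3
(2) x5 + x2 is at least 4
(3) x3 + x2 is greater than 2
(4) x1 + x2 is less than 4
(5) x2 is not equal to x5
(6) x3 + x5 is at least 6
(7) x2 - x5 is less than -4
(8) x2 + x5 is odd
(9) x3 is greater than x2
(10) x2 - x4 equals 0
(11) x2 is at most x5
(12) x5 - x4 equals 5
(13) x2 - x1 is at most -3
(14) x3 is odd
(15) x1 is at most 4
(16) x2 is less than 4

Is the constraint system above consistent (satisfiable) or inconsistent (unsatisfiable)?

Take x1 = 3, x2 = 0, x3 = 3, x4 = 0, x5 = 5. Then constraint 2: x5 + x2 = 5; constraint 3: x3 + x2 = 3; constraint 4: x1 + x2 = 3, and every other listed constraint is also met.

Satisfiable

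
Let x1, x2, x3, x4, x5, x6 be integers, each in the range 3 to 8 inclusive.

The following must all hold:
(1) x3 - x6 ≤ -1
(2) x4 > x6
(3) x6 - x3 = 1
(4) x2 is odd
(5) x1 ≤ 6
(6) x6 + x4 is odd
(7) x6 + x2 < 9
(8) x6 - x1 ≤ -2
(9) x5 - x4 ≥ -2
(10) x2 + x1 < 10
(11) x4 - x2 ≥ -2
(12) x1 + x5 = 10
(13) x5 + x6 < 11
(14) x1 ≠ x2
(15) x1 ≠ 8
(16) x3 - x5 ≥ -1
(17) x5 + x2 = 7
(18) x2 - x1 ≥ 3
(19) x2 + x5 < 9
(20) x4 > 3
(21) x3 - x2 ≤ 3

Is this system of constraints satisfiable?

Unsatisfiable

Constraints 1, 8, 9, 11, 16, and 18 give x4 − x2 ≥ -2, x2 − x1 ≥ 3, x1 − x6 ≥ 2, x6 − x3 ≥ 1, x3 − x5 ≥ -1, x5 − x4 ≥ -2.
Adding all 6 inequalities: the left sides telescope to 0, and the right sides sum to (-2) + 3 + 2 + 1 + (-1) + (-2) = 1. So 0 ≥ 1, which is false.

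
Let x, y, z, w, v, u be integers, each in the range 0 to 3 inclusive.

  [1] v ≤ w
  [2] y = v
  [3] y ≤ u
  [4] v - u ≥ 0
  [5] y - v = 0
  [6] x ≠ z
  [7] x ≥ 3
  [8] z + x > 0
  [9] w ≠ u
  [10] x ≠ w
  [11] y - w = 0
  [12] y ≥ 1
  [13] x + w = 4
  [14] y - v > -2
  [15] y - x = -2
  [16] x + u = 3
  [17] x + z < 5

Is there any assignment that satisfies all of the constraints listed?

Unsatisfiable

From constraint 7: x ≥ 3. From constraints 3 and 12: u ≥ y ≥ 1. Hence x + u ≥ 4. But constraint 16 requires x + u = 3, and 3 < 4. Contradiction.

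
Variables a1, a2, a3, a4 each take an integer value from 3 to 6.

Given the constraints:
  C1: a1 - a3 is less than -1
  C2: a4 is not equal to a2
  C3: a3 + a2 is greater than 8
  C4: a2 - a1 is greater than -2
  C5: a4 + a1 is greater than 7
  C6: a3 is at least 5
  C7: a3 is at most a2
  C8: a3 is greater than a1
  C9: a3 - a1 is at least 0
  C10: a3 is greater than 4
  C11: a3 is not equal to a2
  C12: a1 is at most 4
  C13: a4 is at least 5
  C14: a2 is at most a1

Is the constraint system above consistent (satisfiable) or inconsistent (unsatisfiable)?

From constraints 6 and 7: a2 ≥ a3 and a3 ≥ 5, so a2 ≥ 5. From constraints 12 and 14: a2 ≤ a1 and a1 ≤ 4, so a2 ≤ 4. But 4 < 5, so no value of a2 works.

Unsatisfiable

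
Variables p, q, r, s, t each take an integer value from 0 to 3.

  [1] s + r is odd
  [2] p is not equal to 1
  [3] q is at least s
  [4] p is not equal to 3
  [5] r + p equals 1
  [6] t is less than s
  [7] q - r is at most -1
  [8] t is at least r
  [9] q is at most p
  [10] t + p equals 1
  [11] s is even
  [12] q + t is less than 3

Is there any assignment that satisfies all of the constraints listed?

Constraints 3, 6, 7, and 8 give t < s, s ≤ q, q < r, r ≤ t. Chaining: t < s ≤ q < r ≤ t, which forces t < t — impossible.

Unsatisfiable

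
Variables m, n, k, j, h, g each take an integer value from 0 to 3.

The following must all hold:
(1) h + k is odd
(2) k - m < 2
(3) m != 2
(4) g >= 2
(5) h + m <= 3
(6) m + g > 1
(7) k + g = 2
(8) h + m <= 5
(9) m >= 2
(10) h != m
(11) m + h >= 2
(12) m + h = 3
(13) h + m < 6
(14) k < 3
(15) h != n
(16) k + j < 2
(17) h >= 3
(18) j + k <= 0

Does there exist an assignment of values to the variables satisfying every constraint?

From constraint 17: h ≥ 3. From constraint 9: m ≥ 2. Hence h + m ≥ 5. But constraint 5 requires h + m ≤ 3, and 3 < 5. Contradiction.

Unsatisfiable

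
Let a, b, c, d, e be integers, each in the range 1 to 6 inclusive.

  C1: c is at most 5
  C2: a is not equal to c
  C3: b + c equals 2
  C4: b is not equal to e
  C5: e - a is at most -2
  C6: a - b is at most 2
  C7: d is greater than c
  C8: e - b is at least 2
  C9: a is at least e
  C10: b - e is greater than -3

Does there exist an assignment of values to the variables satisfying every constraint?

Unsatisfiable

Constraints 5, 6, and 8 give b − a ≥ -2, a − e ≥ 2, e − b ≥ 2.
Adding all 3 inequalities: the left sides telescope to 0, and the right sides sum to (-2) + 2 + 2 = 2. So 0 ≥ 2, which is false.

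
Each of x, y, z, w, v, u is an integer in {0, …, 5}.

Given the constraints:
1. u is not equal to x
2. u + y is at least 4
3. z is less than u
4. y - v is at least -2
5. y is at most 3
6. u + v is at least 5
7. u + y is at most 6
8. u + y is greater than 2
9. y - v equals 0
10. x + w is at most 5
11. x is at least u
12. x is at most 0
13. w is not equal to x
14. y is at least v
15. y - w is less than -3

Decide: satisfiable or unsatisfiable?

From constraints 11 and 12: u ≤ x ≤ 0. From constraints 5 and 14: v ≤ y ≤ 3. Hence u + v ≤ 3. But constraint 6 requires u + v ≥ 5, and 5 > 3. Contradiction.

Unsatisfiable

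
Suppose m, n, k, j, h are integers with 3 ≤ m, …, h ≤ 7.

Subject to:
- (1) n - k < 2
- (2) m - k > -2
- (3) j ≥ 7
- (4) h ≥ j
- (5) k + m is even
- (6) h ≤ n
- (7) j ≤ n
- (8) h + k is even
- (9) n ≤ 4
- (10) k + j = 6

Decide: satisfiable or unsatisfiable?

From constraints 3 and 4: h ≥ j and j ≥ 7, so h ≥ 7. From constraints 6 and 9: h ≤ n and n ≤ 4, so h ≤ 4. But 4 < 7, so no value of h works.

Unsatisfiable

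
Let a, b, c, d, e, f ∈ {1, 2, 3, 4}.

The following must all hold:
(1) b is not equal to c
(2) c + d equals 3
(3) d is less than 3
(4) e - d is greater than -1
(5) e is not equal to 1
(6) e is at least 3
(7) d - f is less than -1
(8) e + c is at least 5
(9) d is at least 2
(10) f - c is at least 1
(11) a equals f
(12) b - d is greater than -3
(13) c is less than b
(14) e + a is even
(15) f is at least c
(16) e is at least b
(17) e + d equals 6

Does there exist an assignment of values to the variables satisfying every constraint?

Satisfiable

Setting (a, b, c, d, e, f) = (4, 2, 1, 2, 4, 4) satisfies everything: constraint 2: c + d = 3; constraint 4: e - d = 2, and the others follow.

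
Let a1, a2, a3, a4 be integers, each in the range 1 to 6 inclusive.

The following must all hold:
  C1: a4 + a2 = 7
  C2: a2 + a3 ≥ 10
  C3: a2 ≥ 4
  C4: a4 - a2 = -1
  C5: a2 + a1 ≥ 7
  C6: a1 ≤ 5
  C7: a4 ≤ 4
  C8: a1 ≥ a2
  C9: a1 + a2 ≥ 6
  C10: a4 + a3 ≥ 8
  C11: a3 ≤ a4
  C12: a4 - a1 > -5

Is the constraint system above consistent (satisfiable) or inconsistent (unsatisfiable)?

Unsatisfiable

From constraints 6 and 8: a2 ≤ a1 ≤ 5. From constraints 7 and 11: a3 ≤ a4 ≤ 4. Hence a2 + a3 ≤ 9. But constraint 2 requires a2 + a3 ≥ 10, and 10 > 9. Contradiction.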